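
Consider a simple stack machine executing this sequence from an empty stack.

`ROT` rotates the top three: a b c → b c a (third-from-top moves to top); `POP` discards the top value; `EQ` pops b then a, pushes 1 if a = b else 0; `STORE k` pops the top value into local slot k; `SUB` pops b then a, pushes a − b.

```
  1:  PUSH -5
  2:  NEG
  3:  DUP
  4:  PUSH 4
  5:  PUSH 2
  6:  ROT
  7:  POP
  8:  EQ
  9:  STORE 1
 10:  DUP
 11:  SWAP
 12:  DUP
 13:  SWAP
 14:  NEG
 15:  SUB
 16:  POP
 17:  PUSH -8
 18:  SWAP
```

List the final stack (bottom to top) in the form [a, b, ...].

[-8, 5]

PUSH -5 → -5
NEG     → 5
DUP     → 5 5
PUSH 4  → 5 5 4
PUSH 2  → 5 5 4 2
ROT     → 5 4 2 5
POP     → 5 4 2
EQ      → 5 0
STORE 1 → 5
DUP     → 5 5
SWAP    → 5 5
DUP     → 5 5 5
SWAP    → 5 5 5
NEG     → 5 5 -5
SUB     → 5 10
POP     → 5
PUSH -8 → 5 -8
SWAP    → -8 5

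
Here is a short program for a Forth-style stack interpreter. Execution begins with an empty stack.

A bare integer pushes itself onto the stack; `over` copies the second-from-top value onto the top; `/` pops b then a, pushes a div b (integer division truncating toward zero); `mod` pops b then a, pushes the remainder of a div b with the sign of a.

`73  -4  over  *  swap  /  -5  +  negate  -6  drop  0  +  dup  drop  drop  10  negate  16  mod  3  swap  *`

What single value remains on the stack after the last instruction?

73     → 73
-4     → 73 -4
over   → 73 -4 73
*      → 73 -292
swap   → -292 73
/      → -4
-5     → -4 -5
+      → -9
negate → 9
-6     → 9 -6
drop   → 9
0      → 9 0
+      → 9
dup    → 9 9
drop   → 9
drop   → (empty)
10     → 10
negate → -10
16     → -10 16
mod    → -10
3      → -10 3
swap   → 3 -10
*      → -30

-30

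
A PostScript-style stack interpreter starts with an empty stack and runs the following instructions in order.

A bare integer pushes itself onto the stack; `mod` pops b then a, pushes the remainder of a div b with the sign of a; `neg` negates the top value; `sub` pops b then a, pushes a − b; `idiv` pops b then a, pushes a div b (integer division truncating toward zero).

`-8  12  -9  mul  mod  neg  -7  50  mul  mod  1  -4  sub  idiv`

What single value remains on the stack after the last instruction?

1

-8   -> [-8]
12   -> [-8, 12]
-9   -> [-8, 12, -9]
mul  -> [-8, -108]
mod  -> [-8]
neg  -> [8]
-7   -> [8, -7]
50   -> [8, -7, 50]
mul  -> [8, -350]
mod  -> [8]
1    -> [8, 1]
-4   -> [8, 1, -4]
sub  -> [8, 5]
idiv -> [1]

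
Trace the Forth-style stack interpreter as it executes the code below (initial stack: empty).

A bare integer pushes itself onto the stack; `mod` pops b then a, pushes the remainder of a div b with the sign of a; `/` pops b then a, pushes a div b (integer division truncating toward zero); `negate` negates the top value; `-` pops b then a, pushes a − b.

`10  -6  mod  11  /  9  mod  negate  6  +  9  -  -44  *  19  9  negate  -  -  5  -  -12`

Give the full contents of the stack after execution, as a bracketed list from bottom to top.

10     → 10
-6     → 10 -6
mod    → 4
11     → 4 11
/      → 0
9      → 0 9
mod    → 0
negate → 0
6      → 0 6
+      → 6
9      → 6 9
-      → -3
-44    → -3 -44
*      → 132
19     → 132 19
9      → 132 19 9
negate → 132 19 -9
-      → 132 28
-      → 104
5      → 104 5
-      → 99
-12    → 99 -12

[99, -12]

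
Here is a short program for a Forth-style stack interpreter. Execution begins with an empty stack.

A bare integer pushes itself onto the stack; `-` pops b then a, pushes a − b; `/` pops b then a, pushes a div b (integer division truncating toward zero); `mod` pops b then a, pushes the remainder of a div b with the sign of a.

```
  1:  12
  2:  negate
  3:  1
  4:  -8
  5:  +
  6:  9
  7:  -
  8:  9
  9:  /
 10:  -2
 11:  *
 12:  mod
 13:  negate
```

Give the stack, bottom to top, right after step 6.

[-12, -7, 9]

12      12
negate  -12
1       -12 1
-8      -12 1 -8
+       -12 -7
9       -12 -7 9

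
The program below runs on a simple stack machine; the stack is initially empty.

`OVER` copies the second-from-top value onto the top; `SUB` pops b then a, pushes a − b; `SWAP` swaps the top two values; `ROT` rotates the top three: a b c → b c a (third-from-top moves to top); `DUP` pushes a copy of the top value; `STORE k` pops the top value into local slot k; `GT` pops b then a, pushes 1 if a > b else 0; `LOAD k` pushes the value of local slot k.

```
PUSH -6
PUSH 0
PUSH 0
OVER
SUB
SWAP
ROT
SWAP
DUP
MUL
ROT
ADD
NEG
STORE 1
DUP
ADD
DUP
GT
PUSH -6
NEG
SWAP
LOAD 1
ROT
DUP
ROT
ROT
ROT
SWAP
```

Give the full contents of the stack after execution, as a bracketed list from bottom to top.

[0, 0, 6, 6]

PUSH -6  -6
PUSH 0   -6 0
PUSH 0   -6 0 0
OVER     -6 0 0 0
SUB      -6 0 0
SWAP     -6 0 0
ROT      0 0 -6
SWAP     0 -6 0
DUP      0 -6 0 0
MUL      0 -6 0
ROT      -6 0 0
ADD      -6 0
NEG      -6 0
STORE 1  -6
DUP      -6 -6
ADD      -12
DUP      -12 -12
GT       0
PUSH -6  0 -6
NEG      0 6
SWAP     6 0
LOAD 1   6 0 0
ROT      0 0 6
DUP      0 0 6 6
ROT      0 6 6 0
ROT      0 6 0 6
ROT      0 0 6 6
SWAP     0 0 6 6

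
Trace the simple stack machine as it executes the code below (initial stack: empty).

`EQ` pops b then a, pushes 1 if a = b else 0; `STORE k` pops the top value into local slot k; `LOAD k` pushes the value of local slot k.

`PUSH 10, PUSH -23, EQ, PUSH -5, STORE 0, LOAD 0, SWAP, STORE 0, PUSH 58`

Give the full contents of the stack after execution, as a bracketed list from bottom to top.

[-5, 58]

PUSH 10  → [10]
PUSH -23 → [10, -23]
EQ       → [0]
PUSH -5  → [0, -5]
STORE 0  → [0]
LOAD 0   → [0, -5]
SWAP     → [-5, 0]
STORE 0  → [-5]
PUSH 58  → [-5, 58]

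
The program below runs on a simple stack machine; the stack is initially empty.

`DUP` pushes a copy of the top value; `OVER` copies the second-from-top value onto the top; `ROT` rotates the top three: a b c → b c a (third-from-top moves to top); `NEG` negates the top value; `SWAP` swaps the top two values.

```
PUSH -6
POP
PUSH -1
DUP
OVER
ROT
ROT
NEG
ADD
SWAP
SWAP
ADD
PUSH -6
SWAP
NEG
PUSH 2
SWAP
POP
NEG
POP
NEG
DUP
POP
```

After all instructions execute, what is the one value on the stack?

PUSH -6 → [-6]
POP     → []
PUSH -1 → [-1]
DUP     → [-1, -1]
OVER    → [-1, -1, -1]
ROT     → [-1, -1, -1]
ROT     → [-1, -1, -1]
NEG     → [-1, -1, 1]
ADD     → [-1, 0]
SWAP    → [0, -1]
SWAP    → [-1, 0]
ADD     → [-1]
PUSH -6 → [-1, -6]
SWAP    → [-6, -1]
NEG     → [-6, 1]
PUSH 2  → [-6, 1, 2]
SWAP    → [-6, 2, 1]
POP     → [-6, 2]
NEG     → [-6, -2]
POP     → [-6]
NEG     → [6]
DUP     → [6, 6]
POP     → [6]

6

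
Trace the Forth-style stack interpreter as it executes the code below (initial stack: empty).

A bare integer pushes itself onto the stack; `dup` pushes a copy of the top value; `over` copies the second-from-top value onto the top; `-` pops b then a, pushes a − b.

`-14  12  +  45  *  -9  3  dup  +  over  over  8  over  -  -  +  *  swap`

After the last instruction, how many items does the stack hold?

3

-14  : -14
12   : -14 12
+    : -2
45   : -2 45
*    : -90
-9   : -90 -9
3    : -90 -9 3
dup  : -90 -9 3 3
+    : -90 -9 6
over : -90 -9 6 -9
over : -90 -9 6 -9 6
8    : -90 -9 6 -9 6 8
over : -90 -9 6 -9 6 8 6
-    : -90 -9 6 -9 6 2
-    : -90 -9 6 -9 4
+    : -90 -9 6 -5
*    : -90 -9 -30
swap : -90 -30 -9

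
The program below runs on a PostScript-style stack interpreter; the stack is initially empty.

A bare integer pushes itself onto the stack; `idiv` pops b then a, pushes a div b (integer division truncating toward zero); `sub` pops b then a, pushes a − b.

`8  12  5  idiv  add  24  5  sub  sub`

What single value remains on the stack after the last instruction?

8    → [8]
12   → [8, 12]
5    → [8, 12, 5]
idiv → [8, 2]
add  → [10]
24   → [10, 24]
5    → [10, 24, 5]
sub  → [10, 19]
sub  → [-9]

-9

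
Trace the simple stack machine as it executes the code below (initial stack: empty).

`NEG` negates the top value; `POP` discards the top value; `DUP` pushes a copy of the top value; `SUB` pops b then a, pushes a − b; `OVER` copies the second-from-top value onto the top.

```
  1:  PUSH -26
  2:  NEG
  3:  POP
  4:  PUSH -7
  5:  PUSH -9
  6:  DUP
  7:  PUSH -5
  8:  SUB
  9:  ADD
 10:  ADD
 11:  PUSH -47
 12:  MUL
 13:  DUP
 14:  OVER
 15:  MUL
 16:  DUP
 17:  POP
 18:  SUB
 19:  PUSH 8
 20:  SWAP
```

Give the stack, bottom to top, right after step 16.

[940, 883600, 883600]

PUSH -26 : [-26]
NEG      : [26]
POP      : []
PUSH -7  : [-7]
PUSH -9  : [-7, -9]
DUP      : [-7, -9, -9]
PUSH -5  : [-7, -9, -9, -5]
SUB      : [-7, -9, -4]
ADD      : [-7, -13]
ADD      : [-20]
PUSH -47 : [-20, -47]
MUL      : [940]
DUP      : [940, 940]
OVER     : [940, 940, 940]
MUL      : [940, 883600]
DUP      : [940, 883600, 883600]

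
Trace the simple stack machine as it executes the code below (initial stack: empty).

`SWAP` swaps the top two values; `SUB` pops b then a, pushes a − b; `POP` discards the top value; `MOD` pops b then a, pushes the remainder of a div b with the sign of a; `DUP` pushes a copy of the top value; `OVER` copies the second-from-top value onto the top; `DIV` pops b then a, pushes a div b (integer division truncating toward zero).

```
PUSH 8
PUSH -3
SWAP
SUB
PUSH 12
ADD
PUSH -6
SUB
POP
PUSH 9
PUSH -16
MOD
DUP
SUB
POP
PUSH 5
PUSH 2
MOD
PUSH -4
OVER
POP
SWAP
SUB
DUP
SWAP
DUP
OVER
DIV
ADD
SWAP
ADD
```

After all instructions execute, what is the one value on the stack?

PUSH 8   : [8]
PUSH -3  : [8, -3]
SWAP     : [-3, 8]
SUB      : [-11]
PUSH 12  : [-11, 12]
ADD      : [1]
PUSH -6  : [1, -6]
SUB      : [7]
POP      : []
PUSH 9   : [9]
PUSH -16 : [9, -16]
MOD      : [9]
DUP      : [9, 9]
SUB      : [0]
POP      : []
PUSH 5   : [5]
PUSH 2   : [5, 2]
MOD      : [1]
PUSH -4  : [1, -4]
OVER     : [1, -4, 1]
POP      : [1, -4]
SWAP     : [-4, 1]
SUB      : [-5]
DUP      : [-5, -5]
SWAP     : [-5, -5]
DUP      : [-5, -5, -5]
OVER     : [-5, -5, -5, -5]
DIV      : [-5, -5, 1]
ADD      : [-5, -4]
SWAP     : [-4, -5]
ADD      : [-9]

-9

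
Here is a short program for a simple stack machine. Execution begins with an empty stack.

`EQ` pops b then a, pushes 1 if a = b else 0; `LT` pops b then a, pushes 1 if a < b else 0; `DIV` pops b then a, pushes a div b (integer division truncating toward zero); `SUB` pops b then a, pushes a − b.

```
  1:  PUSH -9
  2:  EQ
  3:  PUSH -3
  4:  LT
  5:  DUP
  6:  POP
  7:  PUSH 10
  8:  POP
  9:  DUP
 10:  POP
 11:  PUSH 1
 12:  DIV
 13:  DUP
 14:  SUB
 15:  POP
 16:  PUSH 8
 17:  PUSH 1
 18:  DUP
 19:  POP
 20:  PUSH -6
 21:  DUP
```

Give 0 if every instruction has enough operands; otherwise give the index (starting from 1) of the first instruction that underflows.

2

PUSH -9  [-9]
EQ  — needs 2 operands, stack has 1 → underflow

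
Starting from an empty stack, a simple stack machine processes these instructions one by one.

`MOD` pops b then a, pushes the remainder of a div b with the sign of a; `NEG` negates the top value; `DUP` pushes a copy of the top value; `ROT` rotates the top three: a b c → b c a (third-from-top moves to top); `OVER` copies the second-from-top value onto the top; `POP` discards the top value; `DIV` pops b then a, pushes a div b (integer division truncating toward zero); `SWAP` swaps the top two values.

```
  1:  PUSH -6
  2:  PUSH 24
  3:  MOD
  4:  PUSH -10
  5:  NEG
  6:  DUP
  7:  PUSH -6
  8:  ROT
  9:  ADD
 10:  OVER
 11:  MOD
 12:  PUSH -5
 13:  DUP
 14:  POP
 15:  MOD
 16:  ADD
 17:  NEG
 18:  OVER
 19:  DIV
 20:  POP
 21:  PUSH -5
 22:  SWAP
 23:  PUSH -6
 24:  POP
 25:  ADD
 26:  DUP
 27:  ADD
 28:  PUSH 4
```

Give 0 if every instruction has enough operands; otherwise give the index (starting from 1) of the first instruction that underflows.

0

PUSH -6  : -6
PUSH 24  : -6 24
MOD      : -6
PUSH -10 : -6 -10
NEG      : -6 10
DUP      : -6 10 10
PUSH -6  : -6 10 10 -6
ROT      : -6 10 -6 10
ADD      : -6 10 4
OVER     : -6 10 4 10
MOD      : -6 10 4
PUSH -5  : -6 10 4 -5
DUP      : -6 10 4 -5 -5
POP      : -6 10 4 -5
MOD      : -6 10 4
ADD      : -6 14
NEG      : -6 -14
OVER     : -6 -14 -6
DIV      : -6 2
POP      : -6
PUSH -5  : -6 -5
SWAP     : -5 -6
PUSH -6  : -5 -6 -6
POP      : -5 -6
ADD      : -11
DUP      : -11 -11
ADD      : -22
PUSH 4   : -22 4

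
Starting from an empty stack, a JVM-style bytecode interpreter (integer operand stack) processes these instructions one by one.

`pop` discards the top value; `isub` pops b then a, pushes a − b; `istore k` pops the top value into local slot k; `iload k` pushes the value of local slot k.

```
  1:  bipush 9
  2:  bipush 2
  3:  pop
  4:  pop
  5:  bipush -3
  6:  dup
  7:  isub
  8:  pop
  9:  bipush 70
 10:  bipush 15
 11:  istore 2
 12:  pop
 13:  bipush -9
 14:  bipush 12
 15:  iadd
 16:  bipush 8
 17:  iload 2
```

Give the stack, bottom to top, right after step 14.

[-9, 12]

bipush 9  -> 9
bipush 2  -> 9 2
pop       -> 9
pop       -> (empty)
bipush -3 -> -3
dup       -> -3 -3
isub      -> 0
pop       -> (empty)
bipush 70 -> 70
bipush 15 -> 70 15
istore 2  -> 70
pop       -> (empty)
bipush -9 -> -9
bipush 12 -> -9 12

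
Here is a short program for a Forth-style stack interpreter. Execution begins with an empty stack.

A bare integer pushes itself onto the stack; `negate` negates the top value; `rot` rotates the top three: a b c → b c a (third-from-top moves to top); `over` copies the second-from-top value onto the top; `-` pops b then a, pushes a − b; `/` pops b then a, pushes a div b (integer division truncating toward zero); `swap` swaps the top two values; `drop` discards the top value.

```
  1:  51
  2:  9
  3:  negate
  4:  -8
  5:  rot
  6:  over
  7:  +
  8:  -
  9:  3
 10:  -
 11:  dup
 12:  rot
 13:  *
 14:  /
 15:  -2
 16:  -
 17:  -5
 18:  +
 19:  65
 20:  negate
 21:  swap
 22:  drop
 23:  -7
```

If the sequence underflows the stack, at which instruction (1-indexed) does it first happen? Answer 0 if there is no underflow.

51      51
9       51 9
negate  51 -9
-8      51 -9 -8
rot     -9 -8 51
over    -9 -8 51 -8
+       -9 -8 43
-       -9 -51
3       -9 -51 3
-       -9 -54
dup     -9 -54 -54
rot     -54 -54 -9
*       -54 486
/       0
-2      0 -2
-       2
-5      2 -5
+       -3
65      -3 65
negate  -3 -65
swap    -65 -3
drop    -65
-7      -65 -7

0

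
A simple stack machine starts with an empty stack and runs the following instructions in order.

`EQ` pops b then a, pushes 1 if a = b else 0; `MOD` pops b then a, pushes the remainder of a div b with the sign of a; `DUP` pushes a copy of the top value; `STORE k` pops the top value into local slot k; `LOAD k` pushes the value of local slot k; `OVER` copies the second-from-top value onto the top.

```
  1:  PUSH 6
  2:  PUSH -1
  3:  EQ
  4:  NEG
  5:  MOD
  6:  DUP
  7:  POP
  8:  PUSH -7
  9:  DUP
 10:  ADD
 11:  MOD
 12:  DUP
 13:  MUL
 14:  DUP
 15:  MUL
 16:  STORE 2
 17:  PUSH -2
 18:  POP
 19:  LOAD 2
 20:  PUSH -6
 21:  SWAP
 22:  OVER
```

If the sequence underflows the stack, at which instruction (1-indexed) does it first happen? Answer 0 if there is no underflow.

PUSH 6  -> 6
PUSH -1 -> 6 -1
EQ      -> 0
NEG     -> 0
MOD  — needs 2 operands, stack has 1 → underflow

5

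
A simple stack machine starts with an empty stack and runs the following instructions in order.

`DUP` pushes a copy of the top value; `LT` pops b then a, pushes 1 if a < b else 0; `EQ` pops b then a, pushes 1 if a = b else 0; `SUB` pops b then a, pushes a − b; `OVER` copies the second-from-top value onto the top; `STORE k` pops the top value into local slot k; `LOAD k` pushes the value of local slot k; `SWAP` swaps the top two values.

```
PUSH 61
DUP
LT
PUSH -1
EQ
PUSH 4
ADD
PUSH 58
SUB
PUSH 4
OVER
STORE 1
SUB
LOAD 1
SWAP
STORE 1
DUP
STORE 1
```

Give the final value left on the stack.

-54

PUSH 61 : [61]
DUP     : [61, 61]
LT      : [0]
PUSH -1 : [0, -1]
EQ      : [0]
PUSH 4  : [0, 4]
ADD     : [4]
PUSH 58 : [4, 58]
SUB     : [-54]
PUSH 4  : [-54, 4]
OVER    : [-54, 4, -54]
STORE 1 : [-54, 4]
SUB     : [-58]
LOAD 1  : [-58, -54]
SWAP    : [-54, -58]
STORE 1 : [-54]
DUP     : [-54, -54]
STORE 1 : [-54]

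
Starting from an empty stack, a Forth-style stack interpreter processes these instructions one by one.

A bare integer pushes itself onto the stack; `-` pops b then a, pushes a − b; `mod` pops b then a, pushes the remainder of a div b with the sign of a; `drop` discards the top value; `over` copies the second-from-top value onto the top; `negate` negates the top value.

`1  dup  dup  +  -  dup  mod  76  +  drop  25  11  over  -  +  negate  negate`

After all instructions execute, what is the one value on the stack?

11

1       [1]
dup     [1, 1]
dup     [1, 1, 1]
+       [1, 2]
-       [-1]
dup     [-1, -1]
mod     [0]
76      [0, 76]
+       [76]
drop    []
25      [25]
11      [25, 11]
over    [25, 11, 25]
-       [25, -14]
+       [11]
negate  [-11]
negate  [11]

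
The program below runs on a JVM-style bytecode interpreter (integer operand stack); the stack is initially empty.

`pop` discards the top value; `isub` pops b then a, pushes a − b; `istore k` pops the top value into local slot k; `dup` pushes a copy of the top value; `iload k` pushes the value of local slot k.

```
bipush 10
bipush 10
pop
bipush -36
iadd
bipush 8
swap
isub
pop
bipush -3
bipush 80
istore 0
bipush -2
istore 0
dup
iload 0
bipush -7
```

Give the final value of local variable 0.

bipush 10   10
bipush 10   10 10
pop         10
bipush -36  10 -36
iadd        -26
bipush 8    -26 8
swap        8 -26
isub        34
pop         (empty)
bipush -3   -3
bipush 80   -3 80
istore 0    -3
bipush -2   -3 -2
istore 0    -3
dup         -3 -3
iload 0     -3 -3 -2
bipush -7   -3 -3 -2 -7

-2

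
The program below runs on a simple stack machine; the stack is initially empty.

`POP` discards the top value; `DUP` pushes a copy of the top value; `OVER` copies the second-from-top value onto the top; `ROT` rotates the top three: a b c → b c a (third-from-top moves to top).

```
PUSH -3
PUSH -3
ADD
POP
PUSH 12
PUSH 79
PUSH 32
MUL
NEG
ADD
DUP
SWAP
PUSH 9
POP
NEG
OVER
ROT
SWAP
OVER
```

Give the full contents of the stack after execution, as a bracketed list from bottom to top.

PUSH -3  [-3]
PUSH -3  [-3, -3]
ADD      [-6]
POP      []
PUSH 12  [12]
PUSH 79  [12, 79]
PUSH 32  [12, 79, 32]
MUL      [12, 2528]
NEG      [12, -2528]
ADD      [-2516]
DUP      [-2516, -2516]
SWAP     [-2516, -2516]
PUSH 9   [-2516, -2516, 9]
POP      [-2516, -2516]
NEG      [-2516, 2516]
OVER     [-2516, 2516, -2516]
ROT      [2516, -2516, -2516]
SWAP     [2516, -2516, -2516]
OVER     [2516, -2516, -2516, -2516]

[2516, -2516, -2516, -2516]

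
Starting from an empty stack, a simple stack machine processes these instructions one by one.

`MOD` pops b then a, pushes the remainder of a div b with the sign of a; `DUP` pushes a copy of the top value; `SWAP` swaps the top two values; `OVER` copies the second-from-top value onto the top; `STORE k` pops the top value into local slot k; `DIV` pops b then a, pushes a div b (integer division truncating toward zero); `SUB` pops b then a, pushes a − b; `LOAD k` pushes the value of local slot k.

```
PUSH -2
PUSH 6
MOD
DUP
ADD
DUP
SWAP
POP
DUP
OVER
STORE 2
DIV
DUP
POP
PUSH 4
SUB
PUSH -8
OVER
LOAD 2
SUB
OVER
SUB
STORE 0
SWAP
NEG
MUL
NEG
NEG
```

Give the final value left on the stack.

-24

PUSH -2 : [-2]
PUSH 6  : [-2, 6]
MOD     : [-2]
DUP     : [-2, -2]
ADD     : [-4]
DUP     : [-4, -4]
SWAP    : [-4, -4]
POP     : [-4]
DUP     : [-4, -4]
OVER    : [-4, -4, -4]
STORE 2 : [-4, -4]
DIV     : [1]
DUP     : [1, 1]
POP     : [1]
PUSH 4  : [1, 4]
SUB     : [-3]
PUSH -8 : [-3, -8]
OVER    : [-3, -8, -3]
LOAD 2  : [-3, -8, -3, -4]
SUB     : [-3, -8, 1]
OVER    : [-3, -8, 1, -8]
SUB     : [-3, -8, 9]
STORE 0 : [-3, -8]
SWAP    : [-8, -3]
NEG     : [-8, 3]
MUL     : [-24]
NEG     : [24]
NEG     : [-24]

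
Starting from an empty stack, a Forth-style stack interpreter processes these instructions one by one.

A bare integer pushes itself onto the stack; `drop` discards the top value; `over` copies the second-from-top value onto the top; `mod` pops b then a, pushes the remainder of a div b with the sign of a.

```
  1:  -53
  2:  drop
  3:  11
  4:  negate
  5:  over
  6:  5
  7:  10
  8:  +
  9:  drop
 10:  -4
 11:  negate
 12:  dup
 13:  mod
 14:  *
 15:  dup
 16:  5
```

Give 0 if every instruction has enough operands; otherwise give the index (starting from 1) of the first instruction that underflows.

-53    : -53
drop   : (empty)
11     : 11
negate : -11
over  — needs 2 operands, stack has 1 → underflow

5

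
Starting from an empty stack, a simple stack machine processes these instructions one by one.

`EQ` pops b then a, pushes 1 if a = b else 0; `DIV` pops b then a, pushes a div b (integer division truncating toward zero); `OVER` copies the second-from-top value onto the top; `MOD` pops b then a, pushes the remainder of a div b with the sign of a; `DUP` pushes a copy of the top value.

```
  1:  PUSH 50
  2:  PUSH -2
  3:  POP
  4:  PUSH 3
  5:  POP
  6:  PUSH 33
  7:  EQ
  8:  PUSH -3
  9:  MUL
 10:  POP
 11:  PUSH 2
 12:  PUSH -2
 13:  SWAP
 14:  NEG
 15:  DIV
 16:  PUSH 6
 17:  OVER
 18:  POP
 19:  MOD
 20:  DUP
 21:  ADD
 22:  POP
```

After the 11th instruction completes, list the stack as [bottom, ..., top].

PUSH 50 -> [50]
PUSH -2 -> [50, -2]
POP     -> [50]
PUSH 3  -> [50, 3]
POP     -> [50]
PUSH 33 -> [50, 33]
EQ      -> [0]
PUSH -3 -> [0, -3]
MUL     -> [0]
POP     -> []
PUSH 2  -> [2]

[2]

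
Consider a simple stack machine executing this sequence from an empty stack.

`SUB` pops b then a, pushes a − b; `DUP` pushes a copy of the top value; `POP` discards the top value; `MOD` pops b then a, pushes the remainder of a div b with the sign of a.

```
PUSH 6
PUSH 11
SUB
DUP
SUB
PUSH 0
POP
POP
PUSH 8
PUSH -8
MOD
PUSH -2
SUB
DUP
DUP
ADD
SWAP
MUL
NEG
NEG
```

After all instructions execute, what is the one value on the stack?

8

PUSH 6  → [6]
PUSH 11 → [6, 11]
SUB     → [-5]
DUP     → [-5, -5]
SUB     → [0]
PUSH 0  → [0, 0]
POP     → [0]
POP     → []
PUSH 8  → [8]
PUSH -8 → [8, -8]
MOD     → [0]
PUSH -2 → [0, -2]
SUB     → [2]
DUP     → [2, 2]
DUP     → [2, 2, 2]
ADD     → [2, 4]
SWAP    → [4, 2]
MUL     → [8]
NEG     → [-8]
NEG     → [8]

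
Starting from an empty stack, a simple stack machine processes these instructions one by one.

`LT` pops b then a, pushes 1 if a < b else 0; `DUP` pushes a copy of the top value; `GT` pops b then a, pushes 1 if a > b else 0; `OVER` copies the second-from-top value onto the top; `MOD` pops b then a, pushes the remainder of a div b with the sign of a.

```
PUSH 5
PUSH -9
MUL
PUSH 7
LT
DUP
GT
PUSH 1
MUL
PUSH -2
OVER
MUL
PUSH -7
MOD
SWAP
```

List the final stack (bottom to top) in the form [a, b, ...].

PUSH 5  → [5]
PUSH -9 → [5, -9]
MUL     → [-45]
PUSH 7  → [-45, 7]
LT      → [1]
DUP     → [1, 1]
GT      → [0]
PUSH 1  → [0, 1]
MUL     → [0]
PUSH -2 → [0, -2]
OVER    → [0, -2, 0]
MUL     → [0, 0]
PUSH -7 → [0, 0, -7]
MOD     → [0, 0]
SWAP    → [0, 0]

[0, 0]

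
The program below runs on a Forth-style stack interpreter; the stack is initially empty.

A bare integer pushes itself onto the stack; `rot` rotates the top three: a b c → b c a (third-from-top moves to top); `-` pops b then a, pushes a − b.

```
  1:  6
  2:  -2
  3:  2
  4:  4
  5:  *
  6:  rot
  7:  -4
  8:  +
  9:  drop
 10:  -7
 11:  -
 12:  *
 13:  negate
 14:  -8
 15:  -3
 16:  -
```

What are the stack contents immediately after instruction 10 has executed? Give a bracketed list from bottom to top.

[-2, 8, -7]

6    : [6]
-2   : [6, -2]
2    : [6, -2, 2]
4    : [6, -2, 2, 4]
*    : [6, -2, 8]
rot  : [-2, 8, 6]
-4   : [-2, 8, 6, -4]
+    : [-2, 8, 2]
drop : [-2, 8]
-7   : [-2, 8, -7]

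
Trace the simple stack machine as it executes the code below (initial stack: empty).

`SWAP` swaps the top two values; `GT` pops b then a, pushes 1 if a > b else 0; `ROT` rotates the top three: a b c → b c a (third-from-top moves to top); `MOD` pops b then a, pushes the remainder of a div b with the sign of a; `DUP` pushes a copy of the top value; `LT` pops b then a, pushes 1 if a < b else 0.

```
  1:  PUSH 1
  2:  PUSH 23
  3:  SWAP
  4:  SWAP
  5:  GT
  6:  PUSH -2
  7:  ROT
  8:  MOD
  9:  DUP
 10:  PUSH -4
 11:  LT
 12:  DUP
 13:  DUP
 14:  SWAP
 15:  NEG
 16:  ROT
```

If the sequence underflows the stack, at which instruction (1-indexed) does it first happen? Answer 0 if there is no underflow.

PUSH 1  → 1
PUSH 23 → 1 23
SWAP    → 23 1
SWAP    → 1 23
GT      → 0
PUSH -2 → 0 -2
ROT  — needs 3 operands, stack has 2 → underflow

7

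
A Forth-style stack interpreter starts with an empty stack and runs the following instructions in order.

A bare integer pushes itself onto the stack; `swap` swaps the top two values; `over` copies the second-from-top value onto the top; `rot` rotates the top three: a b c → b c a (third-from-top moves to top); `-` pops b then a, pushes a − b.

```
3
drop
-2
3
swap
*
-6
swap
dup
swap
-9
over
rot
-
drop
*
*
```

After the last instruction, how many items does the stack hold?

3     [3]
drop  []
-2    [-2]
3     [-2, 3]
swap  [3, -2]
*     [-6]
-6    [-6, -6]
swap  [-6, -6]
dup   [-6, -6, -6]
swap  [-6, -6, -6]
-9    [-6, -6, -6, -9]
over  [-6, -6, -6, -9, -6]
rot   [-6, -6, -9, -6, -6]
-     [-6, -6, -9, 0]
drop  [-6, -6, -9]
*     [-6, 54]
*     [-324]

1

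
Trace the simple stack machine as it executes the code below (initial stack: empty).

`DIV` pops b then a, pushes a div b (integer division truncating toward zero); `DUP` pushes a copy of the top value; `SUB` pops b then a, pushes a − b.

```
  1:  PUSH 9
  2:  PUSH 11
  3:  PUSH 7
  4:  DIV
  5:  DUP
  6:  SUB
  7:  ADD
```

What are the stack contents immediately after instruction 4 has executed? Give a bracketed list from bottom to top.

PUSH 9   9
PUSH 11  9 11
PUSH 7   9 11 7
DIV      9 1

[9, 1]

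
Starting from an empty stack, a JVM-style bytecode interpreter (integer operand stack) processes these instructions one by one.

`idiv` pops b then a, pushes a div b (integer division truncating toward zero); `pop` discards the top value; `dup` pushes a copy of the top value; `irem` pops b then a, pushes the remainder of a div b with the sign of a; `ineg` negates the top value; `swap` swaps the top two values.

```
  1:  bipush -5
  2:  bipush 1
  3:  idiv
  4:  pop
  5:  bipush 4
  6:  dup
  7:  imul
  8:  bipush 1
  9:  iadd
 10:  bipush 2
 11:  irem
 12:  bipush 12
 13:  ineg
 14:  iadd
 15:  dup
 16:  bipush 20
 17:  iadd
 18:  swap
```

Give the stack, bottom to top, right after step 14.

bipush -5  -5
bipush 1   -5 1
idiv       -5
pop        (empty)
bipush 4   4
dup        4 4
imul       16
bipush 1   16 1
iadd       17
bipush 2   17 2
irem       1
bipush 12  1 12
ineg       1 -12
iadd       -11

[-11]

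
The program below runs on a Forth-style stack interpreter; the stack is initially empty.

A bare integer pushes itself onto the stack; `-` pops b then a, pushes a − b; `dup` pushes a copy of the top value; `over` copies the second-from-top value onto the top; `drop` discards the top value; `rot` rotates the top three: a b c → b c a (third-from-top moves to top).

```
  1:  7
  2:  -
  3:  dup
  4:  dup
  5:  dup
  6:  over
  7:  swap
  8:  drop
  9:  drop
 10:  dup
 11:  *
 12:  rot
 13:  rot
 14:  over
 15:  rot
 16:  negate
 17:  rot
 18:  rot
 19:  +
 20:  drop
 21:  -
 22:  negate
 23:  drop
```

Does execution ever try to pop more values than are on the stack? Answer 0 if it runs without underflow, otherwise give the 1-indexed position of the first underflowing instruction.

2

7 → [7]
-  — needs 2 operands, stack has 1 → underflow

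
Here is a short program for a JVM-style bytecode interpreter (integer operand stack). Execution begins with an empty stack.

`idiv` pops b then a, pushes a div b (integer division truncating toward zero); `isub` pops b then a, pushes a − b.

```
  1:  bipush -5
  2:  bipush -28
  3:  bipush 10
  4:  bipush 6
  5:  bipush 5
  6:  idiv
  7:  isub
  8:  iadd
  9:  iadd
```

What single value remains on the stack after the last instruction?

bipush -5  → [-5]
bipush -28 → [-5, -28]
bipush 10  → [-5, -28, 10]
bipush 6   → [-5, -28, 10, 6]
bipush 5   → [-5, -28, 10, 6, 5]
idiv       → [-5, -28, 10, 1]
isub       → [-5, -28, 9]
iadd       → [-5, -19]
iadd       → [-24]

-24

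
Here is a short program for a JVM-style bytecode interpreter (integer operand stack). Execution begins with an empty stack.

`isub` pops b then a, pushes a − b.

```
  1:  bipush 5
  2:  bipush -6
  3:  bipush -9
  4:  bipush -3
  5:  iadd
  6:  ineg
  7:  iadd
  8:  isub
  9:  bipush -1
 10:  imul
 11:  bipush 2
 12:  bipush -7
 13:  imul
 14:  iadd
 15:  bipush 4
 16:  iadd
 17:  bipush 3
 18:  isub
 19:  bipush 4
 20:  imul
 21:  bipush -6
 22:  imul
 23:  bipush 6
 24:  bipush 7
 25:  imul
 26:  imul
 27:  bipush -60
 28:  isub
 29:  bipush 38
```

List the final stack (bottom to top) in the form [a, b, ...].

bipush 5   → [5]
bipush -6  → [5, -6]
bipush -9  → [5, -6, -9]
bipush -3  → [5, -6, -9, -3]
iadd       → [5, -6, -12]
ineg       → [5, -6, 12]
iadd       → [5, 6]
isub       → [-1]
bipush -1  → [-1, -1]
imul       → [1]
bipush 2   → [1, 2]
bipush -7  → [1, 2, -7]
imul       → [1, -14]
iadd       → [-13]
bipush 4   → [-13, 4]
iadd       → [-9]
bipush 3   → [-9, 3]
isub       → [-12]
bipush 4   → [-12, 4]
imul       → [-48]
bipush -6  → [-48, -6]
imul       → [288]
bipush 6   → [288, 6]
bipush 7   → [288, 6, 7]
imul       → [288, 42]
imul       → [12096]
bipush -60 → [12096, -60]
isub       → [12156]
bipush 38  → [12156, 38]

[12156, 38]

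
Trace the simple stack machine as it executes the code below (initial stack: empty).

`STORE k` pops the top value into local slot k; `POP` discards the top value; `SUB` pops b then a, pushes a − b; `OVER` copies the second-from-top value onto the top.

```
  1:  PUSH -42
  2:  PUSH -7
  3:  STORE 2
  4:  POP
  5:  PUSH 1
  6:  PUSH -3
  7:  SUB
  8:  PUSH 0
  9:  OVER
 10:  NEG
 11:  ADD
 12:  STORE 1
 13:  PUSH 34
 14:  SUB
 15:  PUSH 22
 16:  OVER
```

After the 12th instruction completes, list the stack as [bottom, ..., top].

PUSH -42 -> [-42]
PUSH -7  -> [-42, -7]
STORE 2  -> [-42]
POP      -> []
PUSH 1   -> [1]
PUSH -3  -> [1, -3]
SUB      -> [4]
PUSH 0   -> [4, 0]
OVER     -> [4, 0, 4]
NEG      -> [4, 0, -4]
ADD      -> [4, -4]
STORE 1  -> [4]

[4]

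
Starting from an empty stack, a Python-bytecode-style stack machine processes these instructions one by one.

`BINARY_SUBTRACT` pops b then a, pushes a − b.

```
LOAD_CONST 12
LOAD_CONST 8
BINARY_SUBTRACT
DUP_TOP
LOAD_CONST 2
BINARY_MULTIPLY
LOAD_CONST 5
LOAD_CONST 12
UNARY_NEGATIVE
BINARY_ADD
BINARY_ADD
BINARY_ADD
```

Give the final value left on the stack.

5

LOAD_CONST 12   -> [12]
LOAD_CONST 8    -> [12, 8]
BINARY_SUBTRACT -> [4]
DUP_TOP         -> [4, 4]
LOAD_CONST 2    -> [4, 4, 2]
BINARY_MULTIPLY -> [4, 8]
LOAD_CONST 5    -> [4, 8, 5]
LOAD_CONST 12   -> [4, 8, 5, 12]
UNARY_NEGATIVE  -> [4, 8, 5, -12]
BINARY_ADD      -> [4, 8, -7]
BINARY_ADD      -> [4, 1]
BINARY_ADD      -> [5]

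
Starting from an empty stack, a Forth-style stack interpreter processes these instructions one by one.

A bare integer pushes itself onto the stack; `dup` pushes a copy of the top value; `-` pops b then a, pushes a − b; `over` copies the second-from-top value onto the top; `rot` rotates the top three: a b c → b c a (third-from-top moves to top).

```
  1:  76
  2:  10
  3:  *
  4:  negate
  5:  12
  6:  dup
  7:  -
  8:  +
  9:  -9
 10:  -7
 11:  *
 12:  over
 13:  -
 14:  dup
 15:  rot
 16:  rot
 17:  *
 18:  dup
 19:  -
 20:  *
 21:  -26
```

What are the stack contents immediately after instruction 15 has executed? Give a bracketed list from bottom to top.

[823, 823, -760]

76     → [76]
10     → [76, 10]
*      → [760]
negate → [-760]
12     → [-760, 12]
dup    → [-760, 12, 12]
-      → [-760, 0]
+      → [-760]
-9     → [-760, -9]
-7     → [-760, -9, -7]
*      → [-760, 63]
over   → [-760, 63, -760]
-      → [-760, 823]
dup    → [-760, 823, 823]
rot    → [823, 823, -760]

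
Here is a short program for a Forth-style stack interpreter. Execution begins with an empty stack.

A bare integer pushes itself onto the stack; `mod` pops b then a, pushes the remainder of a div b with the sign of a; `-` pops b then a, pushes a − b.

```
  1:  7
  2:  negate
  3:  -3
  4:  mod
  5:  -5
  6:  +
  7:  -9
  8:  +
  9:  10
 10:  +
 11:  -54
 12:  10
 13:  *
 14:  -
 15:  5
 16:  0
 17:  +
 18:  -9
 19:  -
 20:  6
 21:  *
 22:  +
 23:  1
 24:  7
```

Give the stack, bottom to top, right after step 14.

7      → [7]
negate → [-7]
-3     → [-7, -3]
mod    → [-1]
-5     → [-1, -5]
+      → [-6]
-9     → [-6, -9]
+      → [-15]
10     → [-15, 10]
+      → [-5]
-54    → [-5, -54]
10     → [-5, -54, 10]
*      → [-5, -540]
-      → [535]

[535]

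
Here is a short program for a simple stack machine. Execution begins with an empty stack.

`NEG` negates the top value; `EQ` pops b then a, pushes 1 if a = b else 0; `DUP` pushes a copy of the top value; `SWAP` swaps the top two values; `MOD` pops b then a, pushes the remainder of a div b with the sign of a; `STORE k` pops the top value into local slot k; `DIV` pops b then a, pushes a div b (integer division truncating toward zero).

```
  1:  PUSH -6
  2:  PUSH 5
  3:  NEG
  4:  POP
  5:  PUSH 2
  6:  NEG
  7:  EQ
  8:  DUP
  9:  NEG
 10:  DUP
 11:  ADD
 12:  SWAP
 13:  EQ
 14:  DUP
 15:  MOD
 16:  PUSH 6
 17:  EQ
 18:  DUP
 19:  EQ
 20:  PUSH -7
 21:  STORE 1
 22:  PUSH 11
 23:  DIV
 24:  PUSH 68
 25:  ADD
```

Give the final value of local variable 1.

PUSH -6 → [-6]
PUSH 5  → [-6, 5]
NEG     → [-6, -5]
POP     → [-6]
PUSH 2  → [-6, 2]
NEG     → [-6, -2]
EQ      → [0]
DUP     → [0, 0]
NEG     → [0, 0]
DUP     → [0, 0, 0]
ADD     → [0, 0]
SWAP    → [0, 0]
EQ      → [1]
DUP     → [1, 1]
MOD     → [0]
PUSH 6  → [0, 6]
EQ      → [0]
DUP     → [0, 0]
EQ      → [1]
PUSH -7 → [1, -7]
STORE 1 → [1]
PUSH 11 → [1, 11]
DIV     → [0]
PUSH 68 → [0, 68]
ADD     → [68]

-7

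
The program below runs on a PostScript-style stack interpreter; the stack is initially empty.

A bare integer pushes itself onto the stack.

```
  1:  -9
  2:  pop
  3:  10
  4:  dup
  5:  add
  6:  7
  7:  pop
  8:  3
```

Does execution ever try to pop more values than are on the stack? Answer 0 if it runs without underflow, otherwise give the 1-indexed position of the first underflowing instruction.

-9  -> [-9]
pop -> []
10  -> [10]
dup -> [10, 10]
add -> [20]
7   -> [20, 7]
pop -> [20]
3   -> [20, 3]

0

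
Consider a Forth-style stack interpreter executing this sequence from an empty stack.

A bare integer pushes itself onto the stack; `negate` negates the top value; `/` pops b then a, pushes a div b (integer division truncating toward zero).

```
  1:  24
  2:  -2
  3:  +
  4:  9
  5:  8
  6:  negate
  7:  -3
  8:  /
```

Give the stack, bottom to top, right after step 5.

24 → [24]
-2 → [24, -2]
+  → [22]
9  → [22, 9]
8  → [22, 9, 8]

[22, 9, 8]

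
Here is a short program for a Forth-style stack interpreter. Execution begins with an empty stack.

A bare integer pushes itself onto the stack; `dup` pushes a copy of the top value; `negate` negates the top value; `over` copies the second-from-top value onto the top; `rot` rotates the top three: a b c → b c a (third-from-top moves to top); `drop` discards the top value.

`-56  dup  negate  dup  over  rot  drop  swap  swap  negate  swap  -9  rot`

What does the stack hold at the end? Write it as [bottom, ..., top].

-56    -> [-56]
dup    -> [-56, -56]
negate -> [-56, 56]
dup    -> [-56, 56, 56]
over   -> [-56, 56, 56, 56]
rot    -> [-56, 56, 56, 56]
drop   -> [-56, 56, 56]
swap   -> [-56, 56, 56]
swap   -> [-56, 56, 56]
negate -> [-56, 56, -56]
swap   -> [-56, -56, 56]
-9     -> [-56, -56, 56, -9]
rot    -> [-56, 56, -9, -56]

[-56, 56, -9, -56]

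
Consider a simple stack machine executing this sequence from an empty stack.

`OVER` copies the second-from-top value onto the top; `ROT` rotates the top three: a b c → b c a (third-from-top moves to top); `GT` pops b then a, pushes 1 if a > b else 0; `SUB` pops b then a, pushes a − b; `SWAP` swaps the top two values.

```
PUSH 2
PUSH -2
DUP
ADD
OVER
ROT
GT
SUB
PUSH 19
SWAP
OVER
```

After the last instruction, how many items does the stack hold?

3

PUSH 2  : [2]
PUSH -2 : [2, -2]
DUP     : [2, -2, -2]
ADD     : [2, -4]
OVER    : [2, -4, 2]
ROT     : [-4, 2, 2]
GT      : [-4, 0]
SUB     : [-4]
PUSH 19 : [-4, 19]
SWAP    : [19, -4]
OVER    : [19, -4, 19]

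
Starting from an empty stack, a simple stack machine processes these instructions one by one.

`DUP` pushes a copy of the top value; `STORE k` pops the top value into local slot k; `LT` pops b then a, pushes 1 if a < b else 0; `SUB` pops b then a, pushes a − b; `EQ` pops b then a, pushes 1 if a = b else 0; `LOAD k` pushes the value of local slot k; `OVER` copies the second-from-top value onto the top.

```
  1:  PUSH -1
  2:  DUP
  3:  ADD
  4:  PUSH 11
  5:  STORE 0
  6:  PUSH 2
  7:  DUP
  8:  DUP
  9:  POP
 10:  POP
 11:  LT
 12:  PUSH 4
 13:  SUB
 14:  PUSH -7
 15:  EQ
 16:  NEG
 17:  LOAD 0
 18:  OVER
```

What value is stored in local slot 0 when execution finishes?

PUSH -1 -> [-1]
DUP     -> [-1, -1]
ADD     -> [-2]
PUSH 11 -> [-2, 11]
STORE 0 -> [-2]
PUSH 2  -> [-2, 2]
DUP     -> [-2, 2, 2]
DUP     -> [-2, 2, 2, 2]
POP     -> [-2, 2, 2]
POP     -> [-2, 2]
LT      -> [1]
PUSH 4  -> [1, 4]
SUB     -> [-3]
PUSH -7 -> [-3, -7]
EQ      -> [0]
NEG     -> [0]
LOAD 0  -> [0, 11]
OVER    -> [0, 11, 0]

11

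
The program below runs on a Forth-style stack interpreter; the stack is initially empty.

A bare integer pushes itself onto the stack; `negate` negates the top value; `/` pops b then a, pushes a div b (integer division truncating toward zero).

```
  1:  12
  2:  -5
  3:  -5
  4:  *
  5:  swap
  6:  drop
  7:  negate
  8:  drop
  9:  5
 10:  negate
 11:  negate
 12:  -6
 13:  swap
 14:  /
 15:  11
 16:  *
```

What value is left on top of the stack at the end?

-11

12      12
-5      12 -5
-5      12 -5 -5
*       12 25
swap    25 12
drop    25
negate  -25
drop    (empty)
5       5
negate  -5
negate  5
-6      5 -6
swap    -6 5
/       -1
11      -1 11
*       -11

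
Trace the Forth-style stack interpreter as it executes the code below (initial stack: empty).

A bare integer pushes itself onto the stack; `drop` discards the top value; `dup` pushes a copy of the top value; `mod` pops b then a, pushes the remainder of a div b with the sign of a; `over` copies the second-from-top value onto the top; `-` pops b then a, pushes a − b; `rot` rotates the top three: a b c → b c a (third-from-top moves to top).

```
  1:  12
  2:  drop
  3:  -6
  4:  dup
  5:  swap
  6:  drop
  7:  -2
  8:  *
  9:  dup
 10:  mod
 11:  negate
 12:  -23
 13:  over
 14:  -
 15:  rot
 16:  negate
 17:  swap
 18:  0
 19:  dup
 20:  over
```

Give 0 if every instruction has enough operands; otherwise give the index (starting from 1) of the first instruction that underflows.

15

12     → 12
drop   → (empty)
-6     → -6
dup    → -6 -6
swap   → -6 -6
drop   → -6
-2     → -6 -2
*      → 12
dup    → 12 12
mod    → 0
negate → 0
-23    → 0 -23
over   → 0 -23 0
-      → 0 -23
rot  — needs 3 operands, stack has 2 → underflow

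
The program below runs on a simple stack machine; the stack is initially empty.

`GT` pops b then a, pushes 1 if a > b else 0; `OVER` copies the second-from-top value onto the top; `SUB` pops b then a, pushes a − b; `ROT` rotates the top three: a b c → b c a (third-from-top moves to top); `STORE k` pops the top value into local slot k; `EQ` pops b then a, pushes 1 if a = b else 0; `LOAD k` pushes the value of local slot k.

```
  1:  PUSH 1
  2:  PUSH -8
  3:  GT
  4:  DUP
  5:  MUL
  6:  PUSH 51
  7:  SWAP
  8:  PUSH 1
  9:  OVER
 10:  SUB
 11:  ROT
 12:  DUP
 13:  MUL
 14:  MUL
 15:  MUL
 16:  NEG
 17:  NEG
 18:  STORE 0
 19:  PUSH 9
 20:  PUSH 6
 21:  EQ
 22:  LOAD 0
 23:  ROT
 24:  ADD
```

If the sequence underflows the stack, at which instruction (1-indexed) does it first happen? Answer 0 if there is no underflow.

PUSH 1  : [1]
PUSH -8 : [1, -8]
GT      : [1]
DUP     : [1, 1]
MUL     : [1]
PUSH 51 : [1, 51]
SWAP    : [51, 1]
PUSH 1  : [51, 1, 1]
OVER    : [51, 1, 1, 1]
SUB     : [51, 1, 0]
ROT     : [1, 0, 51]
DUP     : [1, 0, 51, 51]
MUL     : [1, 0, 2601]
MUL     : [1, 0]
MUL     : [0]
NEG     : [0]
NEG     : [0]
STORE 0 : []
PUSH 9  : [9]
PUSH 6  : [9, 6]
EQ      : [0]
LOAD 0  : [0, 0]
ROT  — needs 3 operands, stack has 2 → underflow

23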